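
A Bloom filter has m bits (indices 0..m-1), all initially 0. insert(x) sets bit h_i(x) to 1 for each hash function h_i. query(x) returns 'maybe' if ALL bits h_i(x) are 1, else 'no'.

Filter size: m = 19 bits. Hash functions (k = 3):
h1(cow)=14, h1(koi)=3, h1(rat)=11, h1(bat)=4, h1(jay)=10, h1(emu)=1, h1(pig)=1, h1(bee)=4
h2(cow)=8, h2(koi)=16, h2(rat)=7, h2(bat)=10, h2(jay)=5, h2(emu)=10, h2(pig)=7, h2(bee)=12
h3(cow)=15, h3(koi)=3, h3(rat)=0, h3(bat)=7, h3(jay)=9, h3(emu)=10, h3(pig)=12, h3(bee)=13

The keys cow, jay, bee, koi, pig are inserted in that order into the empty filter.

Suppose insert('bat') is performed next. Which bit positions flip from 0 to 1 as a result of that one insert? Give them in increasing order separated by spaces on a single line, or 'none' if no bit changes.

Answer: none

Derivation:
Start: bits=0000000000000000000
After insert 'cow': sets bits 8 14 15 -> bits=0000000010000011000
After insert 'jay': sets bits 5 9 10 -> bits=0000010011100011000
After insert 'bee': sets bits 4 12 13 -> bits=0000110011101111000
After insert 'koi': sets bits 3 16 -> bits=0001110011101111100
After insert 'pig': sets bits 1 7 12 -> bits=0101110111101111100
insert 'bat' would touch bits 4 7 10; currently bit4=1, bit7=1, bit10=1
Bits that are 0 among those (would change 0->1): none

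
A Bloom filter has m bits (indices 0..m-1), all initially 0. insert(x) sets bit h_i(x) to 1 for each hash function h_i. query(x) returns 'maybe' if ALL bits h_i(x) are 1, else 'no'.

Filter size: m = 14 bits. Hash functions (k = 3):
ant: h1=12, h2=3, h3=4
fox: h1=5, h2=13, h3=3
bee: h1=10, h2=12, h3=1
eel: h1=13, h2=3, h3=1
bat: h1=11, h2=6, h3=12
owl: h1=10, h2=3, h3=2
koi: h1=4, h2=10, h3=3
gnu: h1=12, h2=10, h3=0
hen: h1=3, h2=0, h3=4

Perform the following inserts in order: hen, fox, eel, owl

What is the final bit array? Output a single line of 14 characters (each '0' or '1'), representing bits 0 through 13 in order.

Answer: 11111100001001

Derivation:
Start: bits=00000000000000
After insert 'hen': sets bits 0 3 4 -> bits=10011000000000
After insert 'fox': sets bits 3 5 13 -> bits=10011100000001
After insert 'eel': sets bits 1 3 13 -> bits=11011100000001
After insert 'owl': sets bits 2 3 10 -> bits=11111100001001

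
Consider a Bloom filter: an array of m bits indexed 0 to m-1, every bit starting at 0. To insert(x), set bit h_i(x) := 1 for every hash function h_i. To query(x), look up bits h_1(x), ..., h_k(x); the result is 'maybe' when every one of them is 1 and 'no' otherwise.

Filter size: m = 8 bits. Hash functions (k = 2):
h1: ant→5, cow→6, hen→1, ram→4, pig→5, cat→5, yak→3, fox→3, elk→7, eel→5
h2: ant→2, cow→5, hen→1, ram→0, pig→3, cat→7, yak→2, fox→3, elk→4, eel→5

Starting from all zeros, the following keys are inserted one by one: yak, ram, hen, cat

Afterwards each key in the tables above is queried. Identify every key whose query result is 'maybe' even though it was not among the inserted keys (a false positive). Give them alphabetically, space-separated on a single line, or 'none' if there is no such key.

Answer: ant eel elk fox pig

Derivation:
Start: bits=00000000
After insert 'yak': sets bits 2 3 -> bits=00110000
After insert 'ram': sets bits 0 4 -> bits=10111000
After insert 'hen': sets bits 1 -> bits=11111000
After insert 'cat': sets bits 5 7 -> bits=11111101
Not inserted: ant cow eel elk fox pig — query each against bits=11111101:
query ant: checks bit2=1, bit5=1 (all 1) -> maybe => FALSE POSITIVE
query cow: checks bit5=1, bit6=0 (has a 0) -> no => not a false positive
query eel: checks bit5=1 (all 1) -> maybe => FALSE POSITIVE
query elk: checks bit4=1, bit7=1 (all 1) -> maybe => FALSE POSITIVE
query fox: checks bit3=1 (all 1) -> maybe => FALSE POSITIVE
query pig: checks bit3=1, bit5=1 (all 1) -> maybe => FALSE POSITIVE
False positives (alphabetical): ant eel elk fox pig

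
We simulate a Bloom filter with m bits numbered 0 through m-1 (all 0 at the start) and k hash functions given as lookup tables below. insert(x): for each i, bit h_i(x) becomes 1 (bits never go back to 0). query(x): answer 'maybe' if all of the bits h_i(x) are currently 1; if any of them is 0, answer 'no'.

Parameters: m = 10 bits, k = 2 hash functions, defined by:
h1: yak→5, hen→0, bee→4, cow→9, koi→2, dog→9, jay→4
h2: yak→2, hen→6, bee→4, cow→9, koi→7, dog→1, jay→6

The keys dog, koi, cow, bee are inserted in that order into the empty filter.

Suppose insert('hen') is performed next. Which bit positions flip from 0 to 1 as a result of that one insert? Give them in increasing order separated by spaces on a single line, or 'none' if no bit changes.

Answer: 0 6

Derivation:
Start: bits=0000000000
After insert 'dog': sets bits 1 9 -> bits=0100000001
After insert 'koi': sets bits 2 7 -> bits=0110000101
After insert 'cow': sets bits 9 -> bits=0110000101
After insert 'bee': sets bits 4 -> bits=0110100101
insert 'hen' would touch bits 0 6; currently bit0=0, bit6=0
Bits that are 0 among those (would change 0->1): 0 6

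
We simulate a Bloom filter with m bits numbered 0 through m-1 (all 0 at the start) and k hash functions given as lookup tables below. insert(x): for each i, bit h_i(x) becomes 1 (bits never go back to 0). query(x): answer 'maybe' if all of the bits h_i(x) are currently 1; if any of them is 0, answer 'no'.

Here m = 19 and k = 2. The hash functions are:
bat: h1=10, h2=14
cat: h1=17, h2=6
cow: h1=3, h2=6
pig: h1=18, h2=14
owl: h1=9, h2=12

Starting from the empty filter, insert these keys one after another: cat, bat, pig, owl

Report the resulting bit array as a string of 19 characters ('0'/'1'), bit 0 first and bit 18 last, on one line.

Start: bits=0000000000000000000
After insert 'cat': sets bits 6 17 -> bits=0000001000000000010
After insert 'bat': sets bits 10 14 -> bits=0000001000100010010
After insert 'pig': sets bits 14 18 -> bits=0000001000100010011
After insert 'owl': sets bits 9 12 -> bits=0000001001101010011

Answer: 0000001001101010011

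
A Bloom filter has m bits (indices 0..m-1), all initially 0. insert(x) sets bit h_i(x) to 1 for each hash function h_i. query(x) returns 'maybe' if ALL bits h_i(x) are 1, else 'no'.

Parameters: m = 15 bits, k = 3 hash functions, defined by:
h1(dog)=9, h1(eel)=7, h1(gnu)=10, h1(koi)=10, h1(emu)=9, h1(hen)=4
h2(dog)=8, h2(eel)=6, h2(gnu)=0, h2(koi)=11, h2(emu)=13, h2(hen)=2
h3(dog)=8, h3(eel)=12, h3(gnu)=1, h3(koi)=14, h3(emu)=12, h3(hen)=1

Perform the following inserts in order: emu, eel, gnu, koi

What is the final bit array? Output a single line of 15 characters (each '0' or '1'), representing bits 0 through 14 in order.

Answer: 110000110111111

Derivation:
Start: bits=000000000000000
After insert 'emu': sets bits 9 12 13 -> bits=000000000100110
After insert 'eel': sets bits 6 7 12 -> bits=000000110100110
After insert 'gnu': sets bits 0 1 10 -> bits=110000110110110
After insert 'koi': sets bits 10 11 14 -> bits=110000110111111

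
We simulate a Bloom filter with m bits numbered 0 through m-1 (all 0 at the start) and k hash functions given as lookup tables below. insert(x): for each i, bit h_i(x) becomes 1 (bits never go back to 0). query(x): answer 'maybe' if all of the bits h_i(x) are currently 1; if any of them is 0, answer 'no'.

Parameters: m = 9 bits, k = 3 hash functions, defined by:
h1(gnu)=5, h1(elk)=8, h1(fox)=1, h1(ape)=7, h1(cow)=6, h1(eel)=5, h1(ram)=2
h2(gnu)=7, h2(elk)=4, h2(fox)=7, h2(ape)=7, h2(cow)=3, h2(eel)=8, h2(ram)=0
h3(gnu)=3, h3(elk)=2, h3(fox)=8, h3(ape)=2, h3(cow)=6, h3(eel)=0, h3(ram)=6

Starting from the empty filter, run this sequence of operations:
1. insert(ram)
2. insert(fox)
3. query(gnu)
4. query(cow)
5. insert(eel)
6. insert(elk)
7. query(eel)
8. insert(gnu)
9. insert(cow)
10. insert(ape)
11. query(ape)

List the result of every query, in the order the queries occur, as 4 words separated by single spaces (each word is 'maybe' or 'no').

Answer: no no maybe maybe

Derivation:
Start: bits=000000000
Op 1: insert ram -> sets bits 0 2 6 -> bits=101000100
Op 2: insert fox -> sets bits 1 7 8 -> bits=111000111
Op 3: query gnu -> checks bit3=0, bit5=0, bit7=1 (has a 0) -> no
Op 4: query cow -> checks bit3=0, bit6=1 (has a 0) -> no
Op 5: insert eel -> sets bits 0 5 8 -> bits=111001111
Op 6: insert elk -> sets bits 2 4 8 -> bits=111011111
Op 7: query eel -> checks bit0=1, bit5=1, bit8=1 (all 1) -> maybe
Op 8: insert gnu -> sets bits 3 5 7 -> bits=111111111
Op 9: insert cow -> sets bits 3 6 -> bits=111111111
Op 10: insert ape -> sets bits 2 7 -> bits=111111111
Op 11: query ape -> checks bit2=1, bit7=1 (all 1) -> maybe
Query results in order: no no maybe maybe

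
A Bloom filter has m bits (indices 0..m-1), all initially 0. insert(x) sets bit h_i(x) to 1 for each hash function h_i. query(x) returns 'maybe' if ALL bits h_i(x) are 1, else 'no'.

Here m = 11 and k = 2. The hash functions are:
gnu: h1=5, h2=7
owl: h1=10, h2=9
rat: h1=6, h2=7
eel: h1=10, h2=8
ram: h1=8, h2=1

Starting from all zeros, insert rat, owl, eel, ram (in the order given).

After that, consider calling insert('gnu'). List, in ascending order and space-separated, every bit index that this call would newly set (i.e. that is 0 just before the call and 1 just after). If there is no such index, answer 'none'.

Start: bits=00000000000
After insert 'rat': sets bits 6 7 -> bits=00000011000
After insert 'owl': sets bits 9 10 -> bits=00000011011
After insert 'eel': sets bits 8 10 -> bits=00000011111
After insert 'ram': sets bits 1 8 -> bits=01000011111
insert 'gnu' would touch bits 5 7; currently bit5=0, bit7=1
Bits that are 0 among those (would change 0->1): 5

Answer: 5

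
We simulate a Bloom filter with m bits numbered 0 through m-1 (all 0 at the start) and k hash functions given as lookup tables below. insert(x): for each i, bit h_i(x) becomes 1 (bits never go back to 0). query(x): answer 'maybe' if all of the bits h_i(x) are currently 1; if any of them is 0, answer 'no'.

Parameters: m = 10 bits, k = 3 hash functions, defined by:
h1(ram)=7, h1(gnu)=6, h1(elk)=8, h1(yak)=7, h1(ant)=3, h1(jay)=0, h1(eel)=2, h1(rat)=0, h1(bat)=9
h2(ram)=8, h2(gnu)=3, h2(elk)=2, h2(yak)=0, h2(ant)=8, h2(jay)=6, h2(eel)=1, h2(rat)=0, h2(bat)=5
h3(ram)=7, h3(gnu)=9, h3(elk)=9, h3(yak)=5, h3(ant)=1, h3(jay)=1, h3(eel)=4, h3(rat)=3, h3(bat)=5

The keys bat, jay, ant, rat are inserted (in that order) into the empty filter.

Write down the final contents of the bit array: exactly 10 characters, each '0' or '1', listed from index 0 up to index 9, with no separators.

Start: bits=0000000000
After insert 'bat': sets bits 5 9 -> bits=0000010001
After insert 'jay': sets bits 0 1 6 -> bits=1100011001
After insert 'ant': sets bits 1 3 8 -> bits=1101011011
After insert 'rat': sets bits 0 3 -> bits=1101011011

Answer: 1101011011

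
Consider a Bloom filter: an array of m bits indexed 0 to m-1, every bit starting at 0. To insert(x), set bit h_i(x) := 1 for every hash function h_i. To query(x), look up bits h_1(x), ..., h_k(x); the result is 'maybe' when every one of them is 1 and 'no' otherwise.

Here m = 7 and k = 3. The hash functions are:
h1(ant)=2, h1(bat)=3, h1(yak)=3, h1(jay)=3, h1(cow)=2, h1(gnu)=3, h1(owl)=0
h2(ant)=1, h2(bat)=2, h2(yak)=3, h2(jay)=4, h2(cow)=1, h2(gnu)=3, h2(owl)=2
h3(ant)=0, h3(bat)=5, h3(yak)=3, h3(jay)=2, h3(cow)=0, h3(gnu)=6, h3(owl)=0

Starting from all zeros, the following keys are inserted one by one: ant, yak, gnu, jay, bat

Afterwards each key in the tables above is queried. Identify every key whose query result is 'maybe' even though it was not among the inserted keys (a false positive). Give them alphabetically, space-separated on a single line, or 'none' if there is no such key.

Start: bits=0000000
After insert 'ant': sets bits 0 1 2 -> bits=1110000
After insert 'yak': sets bits 3 -> bits=1111000
After insert 'gnu': sets bits 3 6 -> bits=1111001
After insert 'jay': sets bits 2 3 4 -> bits=1111101
After insert 'bat': sets bits 2 3 5 -> bits=1111111
Not inserted: cow owl — query each against bits=1111111:
query cow: checks bit0=1, bit1=1, bit2=1 (all 1) -> maybe => FALSE POSITIVE
query owl: checks bit0=1, bit2=1 (all 1) -> maybe => FALSE POSITIVE
False positives (alphabetical): cow owl

Answer: cow owl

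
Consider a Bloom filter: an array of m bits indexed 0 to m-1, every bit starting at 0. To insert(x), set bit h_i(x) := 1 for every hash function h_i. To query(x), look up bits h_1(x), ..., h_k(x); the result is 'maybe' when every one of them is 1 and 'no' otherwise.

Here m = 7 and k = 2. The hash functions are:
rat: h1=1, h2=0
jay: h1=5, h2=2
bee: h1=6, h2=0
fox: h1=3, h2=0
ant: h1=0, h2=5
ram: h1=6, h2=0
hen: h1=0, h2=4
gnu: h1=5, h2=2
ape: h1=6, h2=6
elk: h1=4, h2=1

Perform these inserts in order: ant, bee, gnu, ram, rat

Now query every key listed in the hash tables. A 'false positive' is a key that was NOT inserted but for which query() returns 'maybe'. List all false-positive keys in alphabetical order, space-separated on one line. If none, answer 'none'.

Start: bits=0000000
After insert 'ant': sets bits 0 5 -> bits=1000010
After insert 'bee': sets bits 0 6 -> bits=1000011
After insert 'gnu': sets bits 2 5 -> bits=1010011
After insert 'ram': sets bits 0 6 -> bits=1010011
After insert 'rat': sets bits 0 1 -> bits=1110011
Not inserted: ape elk fox hen jay — query each against bits=1110011:
query ape: checks bit6=1 (all 1) -> maybe => FALSE POSITIVE
query elk: checks bit1=1, bit4=0 (has a 0) -> no => not a false positive
query fox: checks bit0=1, bit3=0 (has a 0) -> no => not a false positive
query hen: checks bit0=1, bit4=0 (has a 0) -> no => not a false positive
query jay: checks bit2=1, bit5=1 (all 1) -> maybe => FALSE POSITIVE
False positives (alphabetical): ape jay

Answer: ape jay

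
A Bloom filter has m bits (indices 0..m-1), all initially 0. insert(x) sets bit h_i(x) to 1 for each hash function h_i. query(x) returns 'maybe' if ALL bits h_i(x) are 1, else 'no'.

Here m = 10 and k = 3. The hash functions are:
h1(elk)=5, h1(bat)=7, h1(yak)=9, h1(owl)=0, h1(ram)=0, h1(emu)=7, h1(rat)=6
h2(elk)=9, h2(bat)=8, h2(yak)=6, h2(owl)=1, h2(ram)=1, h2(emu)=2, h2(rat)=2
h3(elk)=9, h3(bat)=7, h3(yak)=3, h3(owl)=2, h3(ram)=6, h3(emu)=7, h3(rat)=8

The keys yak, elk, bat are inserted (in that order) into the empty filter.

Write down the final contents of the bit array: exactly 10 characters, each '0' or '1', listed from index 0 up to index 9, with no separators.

Start: bits=0000000000
After insert 'yak': sets bits 3 6 9 -> bits=0001001001
After insert 'elk': sets bits 5 9 -> bits=0001011001
After insert 'bat': sets bits 7 8 -> bits=0001011111

Answer: 0001011111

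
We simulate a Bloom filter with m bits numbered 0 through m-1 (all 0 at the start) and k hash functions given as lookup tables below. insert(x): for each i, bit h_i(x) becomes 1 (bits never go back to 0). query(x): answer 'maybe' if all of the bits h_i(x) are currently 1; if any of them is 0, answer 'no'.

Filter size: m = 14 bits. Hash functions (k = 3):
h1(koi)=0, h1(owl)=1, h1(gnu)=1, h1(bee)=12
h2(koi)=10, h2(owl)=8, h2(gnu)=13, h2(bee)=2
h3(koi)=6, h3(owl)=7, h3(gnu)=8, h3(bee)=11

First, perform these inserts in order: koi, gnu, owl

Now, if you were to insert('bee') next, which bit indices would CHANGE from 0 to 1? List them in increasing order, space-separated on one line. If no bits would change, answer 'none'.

Answer: 2 11 12

Derivation:
Start: bits=00000000000000
After insert 'koi': sets bits 0 6 10 -> bits=10000010001000
After insert 'gnu': sets bits 1 8 13 -> bits=11000010101001
After insert 'owl': sets bits 1 7 8 -> bits=11000011101001
insert 'bee' would touch bits 2 11 12; currently bit2=0, bit11=0, bit12=0
Bits that are 0 among those (would change 0->1): 2 11 12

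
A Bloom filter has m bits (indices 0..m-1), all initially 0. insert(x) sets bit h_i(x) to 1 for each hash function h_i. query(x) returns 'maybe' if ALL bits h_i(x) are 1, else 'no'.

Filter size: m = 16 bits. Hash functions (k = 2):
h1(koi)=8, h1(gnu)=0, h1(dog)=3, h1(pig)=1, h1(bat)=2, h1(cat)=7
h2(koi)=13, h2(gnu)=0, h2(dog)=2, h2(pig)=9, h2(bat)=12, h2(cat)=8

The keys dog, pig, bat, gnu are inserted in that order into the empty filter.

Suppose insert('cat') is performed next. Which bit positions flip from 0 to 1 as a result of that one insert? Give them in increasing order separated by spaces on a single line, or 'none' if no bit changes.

Answer: 7 8

Derivation:
Start: bits=0000000000000000
After insert 'dog': sets bits 2 3 -> bits=0011000000000000
After insert 'pig': sets bits 1 9 -> bits=0111000001000000
After insert 'bat': sets bits 2 12 -> bits=0111000001001000
After insert 'gnu': sets bits 0 -> bits=1111000001001000
insert 'cat' would touch bits 7 8; currently bit7=0, bit8=0
Bits that are 0 among those (would change 0->1): 7 8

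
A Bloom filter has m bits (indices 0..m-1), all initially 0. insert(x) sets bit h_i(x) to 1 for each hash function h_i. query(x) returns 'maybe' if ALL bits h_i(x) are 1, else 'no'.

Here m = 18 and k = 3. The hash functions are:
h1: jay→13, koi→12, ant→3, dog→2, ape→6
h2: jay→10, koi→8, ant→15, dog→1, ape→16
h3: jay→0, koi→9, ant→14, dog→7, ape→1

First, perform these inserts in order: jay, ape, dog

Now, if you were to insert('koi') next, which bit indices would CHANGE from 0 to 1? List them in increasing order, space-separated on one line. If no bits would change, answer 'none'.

Start: bits=000000000000000000
After insert 'jay': sets bits 0 10 13 -> bits=100000000010010000
After insert 'ape': sets bits 1 6 16 -> bits=110000100010010010
After insert 'dog': sets bits 1 2 7 -> bits=111000110010010010
insert 'koi' would touch bits 8 9 12; currently bit8=0, bit9=0, bit12=0
Bits that are 0 among those (would change 0->1): 8 9 12

Answer: 8 9 12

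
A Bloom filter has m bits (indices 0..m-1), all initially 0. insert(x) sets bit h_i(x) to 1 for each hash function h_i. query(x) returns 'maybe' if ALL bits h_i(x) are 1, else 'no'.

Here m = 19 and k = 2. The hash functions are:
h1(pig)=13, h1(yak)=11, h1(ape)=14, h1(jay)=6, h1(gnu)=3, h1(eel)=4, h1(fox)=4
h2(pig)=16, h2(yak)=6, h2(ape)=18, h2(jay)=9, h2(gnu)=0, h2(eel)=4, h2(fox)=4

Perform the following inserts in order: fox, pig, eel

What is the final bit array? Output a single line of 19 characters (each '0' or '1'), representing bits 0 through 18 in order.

Answer: 0000100000000100100

Derivation:
Start: bits=0000000000000000000
After insert 'fox': sets bits 4 -> bits=0000100000000000000
After insert 'pig': sets bits 13 16 -> bits=0000100000000100100
After insert 'eel': sets bits 4 -> bits=0000100000000100100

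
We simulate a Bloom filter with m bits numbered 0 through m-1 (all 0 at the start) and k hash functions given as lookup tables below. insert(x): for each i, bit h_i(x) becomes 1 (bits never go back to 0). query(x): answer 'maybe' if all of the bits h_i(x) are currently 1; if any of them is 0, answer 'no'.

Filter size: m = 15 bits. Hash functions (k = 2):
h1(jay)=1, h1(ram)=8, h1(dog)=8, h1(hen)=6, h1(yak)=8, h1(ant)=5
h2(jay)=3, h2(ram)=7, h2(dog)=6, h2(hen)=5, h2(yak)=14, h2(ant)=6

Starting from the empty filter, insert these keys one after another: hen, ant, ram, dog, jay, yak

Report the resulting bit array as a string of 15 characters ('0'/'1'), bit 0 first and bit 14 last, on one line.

Start: bits=000000000000000
After insert 'hen': sets bits 5 6 -> bits=000001100000000
After insert 'ant': sets bits 5 6 -> bits=000001100000000
After insert 'ram': sets bits 7 8 -> bits=000001111000000
After insert 'dog': sets bits 6 8 -> bits=000001111000000
After insert 'jay': sets bits 1 3 -> bits=010101111000000
After insert 'yak': sets bits 8 14 -> bits=010101111000001

Answer: 010101111000001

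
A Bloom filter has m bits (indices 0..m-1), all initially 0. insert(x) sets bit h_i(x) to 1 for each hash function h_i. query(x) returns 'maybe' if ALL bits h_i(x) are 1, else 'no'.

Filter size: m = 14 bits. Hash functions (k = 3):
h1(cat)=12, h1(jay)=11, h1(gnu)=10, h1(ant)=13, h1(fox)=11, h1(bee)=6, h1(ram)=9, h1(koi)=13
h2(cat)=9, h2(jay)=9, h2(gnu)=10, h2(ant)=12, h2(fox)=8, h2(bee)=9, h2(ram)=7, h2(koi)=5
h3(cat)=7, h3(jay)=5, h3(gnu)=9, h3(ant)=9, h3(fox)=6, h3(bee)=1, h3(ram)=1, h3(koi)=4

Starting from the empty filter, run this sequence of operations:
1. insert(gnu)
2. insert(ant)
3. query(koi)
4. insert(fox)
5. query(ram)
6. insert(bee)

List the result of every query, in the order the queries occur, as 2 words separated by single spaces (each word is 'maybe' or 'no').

Start: bits=00000000000000
Op 1: insert gnu -> sets bits 9 10 -> bits=00000000011000
Op 2: insert ant -> sets bits 9 12 13 -> bits=00000000011011
Op 3: query koi -> checks bit4=0, bit5=0, bit13=1 (has a 0) -> no
Op 4: insert fox -> sets bits 6 8 11 -> bits=00000010111111
Op 5: query ram -> checks bit1=0, bit7=0, bit9=1 (has a 0) -> no
Op 6: insert bee -> sets bits 1 6 9 -> bits=01000010111111
Query results in order: no no

Answer: no no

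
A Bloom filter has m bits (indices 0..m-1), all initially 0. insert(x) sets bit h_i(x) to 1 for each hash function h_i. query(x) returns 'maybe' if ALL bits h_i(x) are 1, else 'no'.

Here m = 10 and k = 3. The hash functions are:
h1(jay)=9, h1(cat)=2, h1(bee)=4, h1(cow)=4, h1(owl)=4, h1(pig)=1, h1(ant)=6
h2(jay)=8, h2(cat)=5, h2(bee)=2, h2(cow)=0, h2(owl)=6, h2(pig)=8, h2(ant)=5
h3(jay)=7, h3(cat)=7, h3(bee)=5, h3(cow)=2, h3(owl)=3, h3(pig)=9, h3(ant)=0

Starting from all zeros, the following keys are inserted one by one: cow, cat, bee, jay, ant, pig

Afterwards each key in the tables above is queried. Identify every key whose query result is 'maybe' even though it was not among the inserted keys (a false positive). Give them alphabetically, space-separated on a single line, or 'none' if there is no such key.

Answer: none

Derivation:
Start: bits=0000000000
After insert 'cow': sets bits 0 2 4 -> bits=1010100000
After insert 'cat': sets bits 2 5 7 -> bits=1010110100
After insert 'bee': sets bits 2 4 5 -> bits=1010110100
After insert 'jay': sets bits 7 8 9 -> bits=1010110111
After insert 'ant': sets bits 0 5 6 -> bits=1010111111
After insert 'pig': sets bits 1 8 9 -> bits=1110111111
Not inserted: owl — query each against bits=1110111111:
query owl: checks bit3=0, bit4=1, bit6=1 (has a 0) -> no => not a false positive
False positives (alphabetical): none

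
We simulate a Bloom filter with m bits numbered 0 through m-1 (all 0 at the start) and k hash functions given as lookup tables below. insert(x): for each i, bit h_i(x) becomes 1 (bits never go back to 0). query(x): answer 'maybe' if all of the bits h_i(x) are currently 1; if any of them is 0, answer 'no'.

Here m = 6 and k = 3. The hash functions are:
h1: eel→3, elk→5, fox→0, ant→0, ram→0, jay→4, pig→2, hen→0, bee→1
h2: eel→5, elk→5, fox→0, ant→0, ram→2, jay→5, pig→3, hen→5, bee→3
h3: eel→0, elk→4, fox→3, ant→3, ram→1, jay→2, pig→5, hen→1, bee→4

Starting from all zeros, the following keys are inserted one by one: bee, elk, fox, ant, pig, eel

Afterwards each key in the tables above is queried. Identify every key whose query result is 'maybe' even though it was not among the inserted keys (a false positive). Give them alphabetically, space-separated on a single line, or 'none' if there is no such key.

Start: bits=000000
After insert 'bee': sets bits 1 3 4 -> bits=010110
After insert 'elk': sets bits 4 5 -> bits=010111
After insert 'fox': sets bits 0 3 -> bits=110111
After insert 'ant': sets bits 0 3 -> bits=110111
After insert 'pig': sets bits 2 3 5 -> bits=111111
After insert 'eel': sets bits 0 3 5 -> bits=111111
Not inserted: hen jay ram — query each against bits=111111:
query hen: checks bit0=1, bit1=1, bit5=1 (all 1) -> maybe => FALSE POSITIVE
query jay: checks bit2=1, bit4=1, bit5=1 (all 1) -> maybe => FALSE POSITIVE
query ram: checks bit0=1, bit1=1, bit2=1 (all 1) -> maybe => FALSE POSITIVE
False positives (alphabetical): hen jay ram

Answer: hen jay ram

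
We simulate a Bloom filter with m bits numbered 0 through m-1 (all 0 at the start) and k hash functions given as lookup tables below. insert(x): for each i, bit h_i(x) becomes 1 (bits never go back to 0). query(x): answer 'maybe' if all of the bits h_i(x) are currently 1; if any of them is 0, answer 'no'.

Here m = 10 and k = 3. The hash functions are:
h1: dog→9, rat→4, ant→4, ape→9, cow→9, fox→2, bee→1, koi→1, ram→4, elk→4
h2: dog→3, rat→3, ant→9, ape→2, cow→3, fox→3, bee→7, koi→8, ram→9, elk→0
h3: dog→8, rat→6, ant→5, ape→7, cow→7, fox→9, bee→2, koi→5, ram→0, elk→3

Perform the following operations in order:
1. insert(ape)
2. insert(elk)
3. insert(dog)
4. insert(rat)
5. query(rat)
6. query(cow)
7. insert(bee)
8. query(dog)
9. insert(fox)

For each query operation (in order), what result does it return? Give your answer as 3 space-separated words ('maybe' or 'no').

Start: bits=0000000000
Op 1: insert ape -> sets bits 2 7 9 -> bits=0010000101
Op 2: insert elk -> sets bits 0 3 4 -> bits=1011100101
Op 3: insert dog -> sets bits 3 8 9 -> bits=1011100111
Op 4: insert rat -> sets bits 3 4 6 -> bits=1011101111
Op 5: query rat -> checks bit3=1, bit4=1, bit6=1 (all 1) -> maybe
Op 6: query cow -> checks bit3=1, bit7=1, bit9=1 (all 1) -> maybe
Op 7: insert bee -> sets bits 1 2 7 -> bits=1111101111
Op 8: query dog -> checks bit3=1, bit8=1, bit9=1 (all 1) -> maybe
Op 9: insert fox -> sets bits 2 3 9 -> bits=1111101111
Query results in order: maybe maybe maybe

Answer: maybe maybe maybe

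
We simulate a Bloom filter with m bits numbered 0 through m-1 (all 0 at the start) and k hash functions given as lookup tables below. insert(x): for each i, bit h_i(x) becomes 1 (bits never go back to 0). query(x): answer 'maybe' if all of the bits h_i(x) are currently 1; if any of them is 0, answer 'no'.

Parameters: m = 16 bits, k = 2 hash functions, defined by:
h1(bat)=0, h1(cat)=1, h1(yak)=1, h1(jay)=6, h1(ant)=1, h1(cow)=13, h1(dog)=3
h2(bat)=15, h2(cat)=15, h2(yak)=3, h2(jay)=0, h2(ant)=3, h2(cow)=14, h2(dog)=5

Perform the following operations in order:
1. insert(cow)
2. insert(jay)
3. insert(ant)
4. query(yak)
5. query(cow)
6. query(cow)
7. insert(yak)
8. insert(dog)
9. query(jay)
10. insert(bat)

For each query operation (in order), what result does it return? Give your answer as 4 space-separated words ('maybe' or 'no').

Start: bits=0000000000000000
Op 1: insert cow -> sets bits 13 14 -> bits=0000000000000110
Op 2: insert jay -> sets bits 0 6 -> bits=1000001000000110
Op 3: insert ant -> sets bits 1 3 -> bits=1101001000000110
Op 4: query yak -> checks bit1=1, bit3=1 (all 1) -> maybe
Op 5: query cow -> checks bit13=1, bit14=1 (all 1) -> maybe
Op 6: query cow -> checks bit13=1, bit14=1 (all 1) -> maybe
Op 7: insert yak -> sets bits 1 3 -> bits=1101001000000110
Op 8: insert dog -> sets bits 3 5 -> bits=1101011000000110
Op 9: query jay -> checks bit0=1, bit6=1 (all 1) -> maybe
Op 10: insert bat -> sets bits 0 15 -> bits=1101011000000111
Query results in order: maybe maybe maybe maybe

Answer: maybe maybe maybe maybe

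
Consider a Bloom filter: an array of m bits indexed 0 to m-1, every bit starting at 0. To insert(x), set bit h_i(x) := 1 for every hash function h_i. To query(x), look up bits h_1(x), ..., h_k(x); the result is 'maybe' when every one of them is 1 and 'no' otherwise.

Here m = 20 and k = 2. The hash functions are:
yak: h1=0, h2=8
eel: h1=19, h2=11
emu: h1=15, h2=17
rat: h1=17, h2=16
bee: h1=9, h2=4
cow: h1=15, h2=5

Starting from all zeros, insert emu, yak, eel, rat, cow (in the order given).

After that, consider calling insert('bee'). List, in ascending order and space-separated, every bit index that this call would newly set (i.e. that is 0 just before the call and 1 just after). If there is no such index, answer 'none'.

Start: bits=00000000000000000000
After insert 'emu': sets bits 15 17 -> bits=00000000000000010100
After insert 'yak': sets bits 0 8 -> bits=10000000100000010100
After insert 'eel': sets bits 11 19 -> bits=10000000100100010101
After insert 'rat': sets bits 16 17 -> bits=10000000100100011101
After insert 'cow': sets bits 5 15 -> bits=10000100100100011101
insert 'bee' would touch bits 4 9; currently bit4=0, bit9=0
Bits that are 0 among those (would change 0->1): 4 9

Answer: 4 9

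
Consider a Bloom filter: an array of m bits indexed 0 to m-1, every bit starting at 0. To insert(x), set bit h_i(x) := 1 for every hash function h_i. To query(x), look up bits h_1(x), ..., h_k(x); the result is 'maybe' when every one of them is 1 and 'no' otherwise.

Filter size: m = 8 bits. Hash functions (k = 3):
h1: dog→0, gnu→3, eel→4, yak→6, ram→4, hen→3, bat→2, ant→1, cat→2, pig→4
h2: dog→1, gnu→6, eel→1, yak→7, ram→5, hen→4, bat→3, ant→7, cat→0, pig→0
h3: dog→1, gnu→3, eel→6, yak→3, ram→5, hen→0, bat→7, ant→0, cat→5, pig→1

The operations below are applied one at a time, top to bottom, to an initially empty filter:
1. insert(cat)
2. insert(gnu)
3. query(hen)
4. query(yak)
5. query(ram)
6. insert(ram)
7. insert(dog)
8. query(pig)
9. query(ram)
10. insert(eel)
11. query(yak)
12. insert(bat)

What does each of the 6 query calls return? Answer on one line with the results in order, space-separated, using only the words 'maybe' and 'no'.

Start: bits=00000000
Op 1: insert cat -> sets bits 0 2 5 -> bits=10100100
Op 2: insert gnu -> sets bits 3 6 -> bits=10110110
Op 3: query hen -> checks bit0=1, bit3=1, bit4=0 (has a 0) -> no
Op 4: query yak -> checks bit3=1, bit6=1, bit7=0 (has a 0) -> no
Op 5: query ram -> checks bit4=0, bit5=1 (has a 0) -> no
Op 6: insert ram -> sets bits 4 5 -> bits=10111110
Op 7: insert dog -> sets bits 0 1 -> bits=11111110
Op 8: query pig -> checks bit0=1, bit1=1, bit4=1 (all 1) -> maybe
Op 9: query ram -> checks bit4=1, bit5=1 (all 1) -> maybe
Op 10: insert eel -> sets bits 1 4 6 -> bits=11111110
Op 11: query yak -> checks bit3=1, bit6=1, bit7=0 (has a 0) -> no
Op 12: insert bat -> sets bits 2 3 7 -> bits=11111111
Query results in order: no no no maybe maybe no

Answer: no no no maybe maybe no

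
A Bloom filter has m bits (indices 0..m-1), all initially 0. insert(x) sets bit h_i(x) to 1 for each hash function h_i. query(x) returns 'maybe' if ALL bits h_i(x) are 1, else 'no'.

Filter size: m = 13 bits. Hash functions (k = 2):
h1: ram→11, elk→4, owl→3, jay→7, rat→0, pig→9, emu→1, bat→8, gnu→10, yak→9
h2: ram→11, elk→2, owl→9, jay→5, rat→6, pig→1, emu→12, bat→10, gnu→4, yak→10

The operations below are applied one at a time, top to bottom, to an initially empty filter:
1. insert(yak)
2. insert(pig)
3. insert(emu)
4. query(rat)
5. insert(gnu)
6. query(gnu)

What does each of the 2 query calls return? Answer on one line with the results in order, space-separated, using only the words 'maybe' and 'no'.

Start: bits=0000000000000
Op 1: insert yak -> sets bits 9 10 -> bits=0000000001100
Op 2: insert pig -> sets bits 1 9 -> bits=0100000001100
Op 3: insert emu -> sets bits 1 12 -> bits=0100000001101
Op 4: query rat -> checks bit0=0, bit6=0 (has a 0) -> no
Op 5: insert gnu -> sets bits 4 10 -> bits=0100100001101
Op 6: query gnu -> checks bit4=1, bit10=1 (all 1) -> maybe
Query results in order: no maybe

Answer: no maybe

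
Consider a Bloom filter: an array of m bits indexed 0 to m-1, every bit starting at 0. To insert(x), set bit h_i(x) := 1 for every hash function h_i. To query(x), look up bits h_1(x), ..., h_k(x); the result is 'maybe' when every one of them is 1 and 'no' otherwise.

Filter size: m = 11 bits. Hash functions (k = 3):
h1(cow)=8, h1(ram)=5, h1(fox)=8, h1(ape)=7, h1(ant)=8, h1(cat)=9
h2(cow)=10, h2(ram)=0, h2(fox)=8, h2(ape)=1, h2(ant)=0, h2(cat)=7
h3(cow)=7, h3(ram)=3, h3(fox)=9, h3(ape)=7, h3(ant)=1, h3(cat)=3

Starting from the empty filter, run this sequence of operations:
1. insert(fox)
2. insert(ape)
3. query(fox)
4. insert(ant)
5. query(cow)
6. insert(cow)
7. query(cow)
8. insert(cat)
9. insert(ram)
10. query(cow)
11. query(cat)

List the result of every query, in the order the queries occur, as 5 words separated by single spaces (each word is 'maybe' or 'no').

Answer: maybe no maybe maybe maybe

Derivation:
Start: bits=00000000000
Op 1: insert fox -> sets bits 8 9 -> bits=00000000110
Op 2: insert ape -> sets bits 1 7 -> bits=01000001110
Op 3: query fox -> checks bit8=1, bit9=1 (all 1) -> maybe
Op 4: insert ant -> sets bits 0 1 8 -> bits=11000001110
Op 5: query cow -> checks bit7=1, bit8=1, bit10=0 (has a 0) -> no
Op 6: insert cow -> sets bits 7 8 10 -> bits=11000001111
Op 7: query cow -> checks bit7=1, bit8=1, bit10=1 (all 1) -> maybe
Op 8: insert cat -> sets bits 3 7 9 -> bits=11010001111
Op 9: insert ram -> sets bits 0 3 5 -> bits=11010101111
Op 10: query cow -> checks bit7=1, bit8=1, bit10=1 (all 1) -> maybe
Op 11: query cat -> checks bit3=1, bit7=1, bit9=1 (all 1) -> maybe
Query results in order: maybe no maybe maybe maybe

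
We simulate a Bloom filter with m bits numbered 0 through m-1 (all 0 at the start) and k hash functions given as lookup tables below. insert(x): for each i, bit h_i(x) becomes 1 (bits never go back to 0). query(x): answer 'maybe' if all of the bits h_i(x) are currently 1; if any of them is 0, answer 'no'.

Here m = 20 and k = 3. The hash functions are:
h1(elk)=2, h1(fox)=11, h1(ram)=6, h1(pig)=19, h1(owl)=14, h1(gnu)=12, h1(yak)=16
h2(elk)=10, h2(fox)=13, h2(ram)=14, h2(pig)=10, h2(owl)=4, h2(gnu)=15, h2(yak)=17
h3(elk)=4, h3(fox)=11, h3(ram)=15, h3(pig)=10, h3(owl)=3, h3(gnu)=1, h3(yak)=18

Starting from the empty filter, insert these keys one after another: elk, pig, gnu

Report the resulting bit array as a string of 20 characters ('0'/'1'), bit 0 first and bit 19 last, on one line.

Answer: 01101000001010010001

Derivation:
Start: bits=00000000000000000000
After insert 'elk': sets bits 2 4 10 -> bits=00101000001000000000
After insert 'pig': sets bits 10 19 -> bits=00101000001000000001
After insert 'gnu': sets bits 1 12 15 -> bits=01101000001010010001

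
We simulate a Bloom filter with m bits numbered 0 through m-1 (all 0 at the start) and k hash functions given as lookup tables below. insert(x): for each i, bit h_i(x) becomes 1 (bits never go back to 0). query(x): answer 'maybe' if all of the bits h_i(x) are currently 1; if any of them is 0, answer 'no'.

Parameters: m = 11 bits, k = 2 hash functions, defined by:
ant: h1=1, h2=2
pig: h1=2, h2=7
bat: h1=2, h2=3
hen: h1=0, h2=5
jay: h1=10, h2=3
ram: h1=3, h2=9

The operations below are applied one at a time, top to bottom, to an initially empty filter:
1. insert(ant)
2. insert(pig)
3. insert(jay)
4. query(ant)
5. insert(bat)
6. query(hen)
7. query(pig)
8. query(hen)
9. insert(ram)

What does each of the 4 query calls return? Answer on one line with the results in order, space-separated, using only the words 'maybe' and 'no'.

Start: bits=00000000000
Op 1: insert ant -> sets bits 1 2 -> bits=01100000000
Op 2: insert pig -> sets bits 2 7 -> bits=01100001000
Op 3: insert jay -> sets bits 3 10 -> bits=01110001001
Op 4: query ant -> checks bit1=1, bit2=1 (all 1) -> maybe
Op 5: insert bat -> sets bits 2 3 -> bits=01110001001
Op 6: query hen -> checks bit0=0, bit5=0 (has a 0) -> no
Op 7: query pig -> checks bit2=1, bit7=1 (all 1) -> maybe
Op 8: query hen -> checks bit0=0, bit5=0 (has a 0) -> no
Op 9: insert ram -> sets bits 3 9 -> bits=01110001011
Query results in order: maybe no maybe no

Answer: maybe no maybe no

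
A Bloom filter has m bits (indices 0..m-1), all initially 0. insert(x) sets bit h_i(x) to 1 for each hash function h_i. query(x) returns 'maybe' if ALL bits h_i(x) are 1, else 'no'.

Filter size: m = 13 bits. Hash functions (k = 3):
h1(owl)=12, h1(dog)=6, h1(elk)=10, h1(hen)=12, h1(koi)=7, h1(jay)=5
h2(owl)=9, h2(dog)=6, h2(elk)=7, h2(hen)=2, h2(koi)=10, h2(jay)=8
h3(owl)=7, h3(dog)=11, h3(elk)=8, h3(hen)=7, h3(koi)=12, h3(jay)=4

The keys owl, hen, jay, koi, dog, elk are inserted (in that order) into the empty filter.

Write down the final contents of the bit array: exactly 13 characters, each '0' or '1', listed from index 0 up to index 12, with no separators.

Start: bits=0000000000000
After insert 'owl': sets bits 7 9 12 -> bits=0000000101001
After insert 'hen': sets bits 2 7 12 -> bits=0010000101001
After insert 'jay': sets bits 4 5 8 -> bits=0010110111001
After insert 'koi': sets bits 7 10 12 -> bits=0010110111101
After insert 'dog': sets bits 6 11 -> bits=0010111111111
After insert 'elk': sets bits 7 8 10 -> bits=0010111111111

Answer: 0010111111111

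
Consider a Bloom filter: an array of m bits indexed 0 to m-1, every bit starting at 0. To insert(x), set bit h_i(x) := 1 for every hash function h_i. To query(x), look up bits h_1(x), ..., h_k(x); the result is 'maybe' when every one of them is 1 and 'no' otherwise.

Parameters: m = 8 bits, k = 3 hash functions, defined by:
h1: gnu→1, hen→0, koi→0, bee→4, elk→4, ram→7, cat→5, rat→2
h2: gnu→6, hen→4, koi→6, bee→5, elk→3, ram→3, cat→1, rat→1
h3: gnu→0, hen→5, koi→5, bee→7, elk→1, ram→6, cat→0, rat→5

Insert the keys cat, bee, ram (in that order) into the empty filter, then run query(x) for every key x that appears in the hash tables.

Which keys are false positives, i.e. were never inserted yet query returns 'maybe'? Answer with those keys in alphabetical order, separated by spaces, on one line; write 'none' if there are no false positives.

Answer: elk gnu hen koi

Derivation:
Start: bits=00000000
After insert 'cat': sets bits 0 1 5 -> bits=11000100
After insert 'bee': sets bits 4 5 7 -> bits=11001101
After insert 'ram': sets bits 3 6 7 -> bits=11011111
Not inserted: elk gnu hen koi rat — query each against bits=11011111:
query elk: checks bit1=1, bit3=1, bit4=1 (all 1) -> maybe => FALSE POSITIVE
query gnu: checks bit0=1, bit1=1, bit6=1 (all 1) -> maybe => FALSE POSITIVE
query hen: checks bit0=1, bit4=1, bit5=1 (all 1) -> maybe => FALSE POSITIVE
query koi: checks bit0=1, bit5=1, bit6=1 (all 1) -> maybe => FALSE POSITIVE
query rat: checks bit1=1, bit2=0, bit5=1 (has a 0) -> no => not a false positive
False positives (alphabetical): elk gnu hen koi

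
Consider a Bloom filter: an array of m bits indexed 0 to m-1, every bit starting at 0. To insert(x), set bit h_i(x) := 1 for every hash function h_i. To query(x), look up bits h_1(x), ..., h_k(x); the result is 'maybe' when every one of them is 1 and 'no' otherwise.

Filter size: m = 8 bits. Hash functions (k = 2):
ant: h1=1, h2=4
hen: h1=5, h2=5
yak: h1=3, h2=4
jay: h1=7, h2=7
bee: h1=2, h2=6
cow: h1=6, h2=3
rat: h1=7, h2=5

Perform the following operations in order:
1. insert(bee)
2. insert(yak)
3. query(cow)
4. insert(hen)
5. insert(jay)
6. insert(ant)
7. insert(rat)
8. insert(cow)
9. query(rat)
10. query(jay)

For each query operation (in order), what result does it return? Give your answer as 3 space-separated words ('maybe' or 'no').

Answer: maybe maybe maybe

Derivation:
Start: bits=00000000
Op 1: insert bee -> sets bits 2 6 -> bits=00100010
Op 2: insert yak -> sets bits 3 4 -> bits=00111010
Op 3: query cow -> checks bit3=1, bit6=1 (all 1) -> maybe
Op 4: insert hen -> sets bits 5 -> bits=00111110
Op 5: insert jay -> sets bits 7 -> bits=00111111
Op 6: insert ant -> sets bits 1 4 -> bits=01111111
Op 7: insert rat -> sets bits 5 7 -> bits=01111111
Op 8: insert cow -> sets bits 3 6 -> bits=01111111
Op 9: query rat -> checks bit5=1, bit7=1 (all 1) -> maybe
Op 10: query jay -> checks bit7=1 (all 1) -> maybe
Query results in order: maybe maybe maybe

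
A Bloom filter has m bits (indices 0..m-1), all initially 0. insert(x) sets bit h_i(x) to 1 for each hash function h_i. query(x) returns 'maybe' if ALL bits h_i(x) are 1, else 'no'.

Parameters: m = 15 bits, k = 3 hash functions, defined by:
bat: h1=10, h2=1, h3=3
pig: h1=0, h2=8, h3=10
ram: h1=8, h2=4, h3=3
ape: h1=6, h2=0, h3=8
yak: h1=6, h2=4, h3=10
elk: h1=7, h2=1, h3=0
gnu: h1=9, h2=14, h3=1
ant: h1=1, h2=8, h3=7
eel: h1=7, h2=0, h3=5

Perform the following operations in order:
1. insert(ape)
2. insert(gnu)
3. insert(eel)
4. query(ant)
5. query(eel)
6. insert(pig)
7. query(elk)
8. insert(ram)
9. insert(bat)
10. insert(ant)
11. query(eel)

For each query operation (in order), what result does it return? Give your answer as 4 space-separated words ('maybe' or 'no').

Answer: maybe maybe maybe maybe

Derivation:
Start: bits=000000000000000
Op 1: insert ape -> sets bits 0 6 8 -> bits=100000101000000
Op 2: insert gnu -> sets bits 1 9 14 -> bits=110000101100001
Op 3: insert eel -> sets bits 0 5 7 -> bits=110001111100001
Op 4: query ant -> checks bit1=1, bit7=1, bit8=1 (all 1) -> maybe
Op 5: query eel -> checks bit0=1, bit5=1, bit7=1 (all 1) -> maybe
Op 6: insert pig -> sets bits 0 8 10 -> bits=110001111110001
Op 7: query elk -> checks bit0=1, bit1=1, bit7=1 (all 1) -> maybe
Op 8: insert ram -> sets bits 3 4 8 -> bits=110111111110001
Op 9: insert bat -> sets bits 1 3 10 -> bits=110111111110001
Op 10: insert ant -> sets bits 1 7 8 -> bits=110111111110001
Op 11: query eel -> checks bit0=1, bit5=1, bit7=1 (all 1) -> maybe
Query results in order: maybe maybe maybe maybe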